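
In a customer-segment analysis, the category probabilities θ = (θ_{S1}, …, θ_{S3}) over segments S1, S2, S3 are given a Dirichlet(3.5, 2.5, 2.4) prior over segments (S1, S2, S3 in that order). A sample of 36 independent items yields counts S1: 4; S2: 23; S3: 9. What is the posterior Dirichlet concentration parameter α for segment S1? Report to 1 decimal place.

7.5

The Dirichlet prior is conjugate to the Multinomial likelihood: each posterior αⱼ = prior αⱼ + observed count nⱼ.
Posterior concentration: (7.5, 25.5, 11.4), total = 44.4.
α_{S1} = 3.5 + 4 = 7.5.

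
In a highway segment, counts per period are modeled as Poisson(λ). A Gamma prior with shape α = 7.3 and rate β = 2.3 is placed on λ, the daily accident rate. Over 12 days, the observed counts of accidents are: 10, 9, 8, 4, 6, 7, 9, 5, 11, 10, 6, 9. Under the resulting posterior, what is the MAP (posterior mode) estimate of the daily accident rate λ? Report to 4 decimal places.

7.0140

With a Gamma(shape α, rate β) prior, the Poisson likelihood is conjugate: the posterior is Gamma(α + ΣXᵢ, β + n).
Sum of counts S = 94 over n = 12 days.
Posterior: Gamma(α+S, β+n) = Gamma(7.3+94, 2.3+12) = Gamma(101.3, 14.3).
Mode of Gamma(α,β) for α≥1 is (α−1)/β = 100.3/14.3 = 7.0140.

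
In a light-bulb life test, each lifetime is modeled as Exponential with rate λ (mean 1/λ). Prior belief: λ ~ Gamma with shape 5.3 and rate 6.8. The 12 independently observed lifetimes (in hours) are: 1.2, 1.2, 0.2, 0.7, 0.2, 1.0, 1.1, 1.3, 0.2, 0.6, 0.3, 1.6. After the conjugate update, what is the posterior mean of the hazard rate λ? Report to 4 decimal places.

With a Gamma(shape α, rate β) prior on the exponential rate λ, the posterior after n observations with total T = Σxᵢ is Gamma(α+n, β+T).
Sum of observations T = 9.6 hours; n = 12.
Posterior: Gamma(5.3+12, 6.8+9.6) = Gamma(17.3, 16.4).
Posterior mean of λ = α/β = 17.3/16.4 = 1.0549.

1.0549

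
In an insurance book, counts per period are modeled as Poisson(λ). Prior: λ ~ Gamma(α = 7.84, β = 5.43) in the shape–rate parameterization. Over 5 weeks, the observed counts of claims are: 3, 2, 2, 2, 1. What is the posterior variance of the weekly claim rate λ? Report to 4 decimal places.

With a Gamma(shape α, rate β) prior, the Poisson likelihood is conjugate: the posterior is Gamma(α + ΣXᵢ, β + n).
Sum of counts S = 10 over n = 5 weeks.
Posterior: Gamma(α+S, β+n) = Gamma(7.84+10, 5.43+5) = Gamma(17.84, 10.43).
Var = α/β² = 17.84/10.43² = 0.1640.

0.1640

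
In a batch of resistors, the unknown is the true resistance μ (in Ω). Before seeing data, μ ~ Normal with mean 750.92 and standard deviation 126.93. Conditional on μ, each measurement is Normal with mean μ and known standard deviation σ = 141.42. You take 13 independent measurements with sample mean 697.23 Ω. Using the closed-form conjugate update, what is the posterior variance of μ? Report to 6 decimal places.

1404.334630

For Normal data with known variance σ², a Normal(μ₀, σ₀²) prior on μ is conjugate. Posterior precision = 1/σ₀² + n/σ²; posterior mean is the precision-weighted average of μ₀ and x̄.
σ₀² = 126.93² = 16111.2249, σ² = 141.42² = 19999.6164; σ² + n·σ₀² = 19999.6164 + 13·16111.2249 = 229445.5401.
Posterior precision = 1/σ₀² + n/σ² = 1/16111.2249 + 13/19999.6164 = (σ² + n·σ₀²)/(σ₀²σ²) = 229445.5401/(16111.2249·19999.6164); posterior variance σₙ² = σ₀²σ²/(σ² + n·σ₀²) = 16111.2249·19999.6164/229445.5401 = 1404.334630.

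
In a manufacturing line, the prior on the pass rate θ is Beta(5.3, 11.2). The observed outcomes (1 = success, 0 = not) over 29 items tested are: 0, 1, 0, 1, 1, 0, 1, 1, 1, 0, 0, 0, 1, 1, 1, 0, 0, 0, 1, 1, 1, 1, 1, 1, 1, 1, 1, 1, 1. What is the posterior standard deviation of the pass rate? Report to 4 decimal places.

0.0729

The Beta prior is conjugate to a Binomial/Bernoulli likelihood; the update adds successes to α and failures to β.
Posterior: Beta(α+k, β+n−k) = Beta(5.3+20, 11.2+9) = Beta(25.3, 20.2).
Var = αβ/((α+β)²(α+β+1)) = 25.3·20.2/(45.5²·46.5) = 0.00530880; SD = √0.00530880 = 0.0729.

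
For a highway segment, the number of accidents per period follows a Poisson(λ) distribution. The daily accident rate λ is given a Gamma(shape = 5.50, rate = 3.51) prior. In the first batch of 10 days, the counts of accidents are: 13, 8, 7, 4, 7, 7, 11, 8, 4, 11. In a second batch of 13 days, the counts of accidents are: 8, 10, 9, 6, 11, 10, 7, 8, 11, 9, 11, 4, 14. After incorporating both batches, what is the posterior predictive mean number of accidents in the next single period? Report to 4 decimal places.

7.6763

With a Gamma(shape α, rate β) prior, the Poisson likelihood is conjugate: the posterior is Gamma(α + ΣXᵢ, β + n).
Batch 1: sum of counts S = 80 over n = 10 days.
After batch 1: Gamma(α+S, β+n) = Gamma(5.50+80, 3.51+10) = Gamma(85.50, 13.51).
Batch 2: sum of counts S = 118 over n = 13 days.
After batch 2: Gamma(α+S, β+n) = Gamma(85.50+118, 13.51+13) = Gamma(203.50, 26.51).
The predictive distribution for one future period is NegBinom with mean α/β = 7.6763.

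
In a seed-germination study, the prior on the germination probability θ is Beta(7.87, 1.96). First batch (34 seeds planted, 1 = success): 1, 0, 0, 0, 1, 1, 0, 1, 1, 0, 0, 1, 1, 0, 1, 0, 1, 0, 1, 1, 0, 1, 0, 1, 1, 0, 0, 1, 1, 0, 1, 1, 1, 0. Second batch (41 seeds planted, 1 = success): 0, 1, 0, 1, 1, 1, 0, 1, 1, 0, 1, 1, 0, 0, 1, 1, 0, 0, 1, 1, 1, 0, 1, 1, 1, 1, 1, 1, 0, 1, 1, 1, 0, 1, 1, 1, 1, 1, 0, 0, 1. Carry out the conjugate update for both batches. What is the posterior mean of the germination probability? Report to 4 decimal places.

0.6468

The Beta prior is conjugate to a Binomial/Bernoulli likelihood; the update adds successes to α and failures to β.
After batch 1: Beta(7.87+19, 1.96+15) = Beta(26.87, 16.96).
After batch 2: Beta(26.87+28, 16.96+13) = Beta(54.87, 29.96).
Posterior mean = α/(α+β) = 54.87/84.83 = 0.6468.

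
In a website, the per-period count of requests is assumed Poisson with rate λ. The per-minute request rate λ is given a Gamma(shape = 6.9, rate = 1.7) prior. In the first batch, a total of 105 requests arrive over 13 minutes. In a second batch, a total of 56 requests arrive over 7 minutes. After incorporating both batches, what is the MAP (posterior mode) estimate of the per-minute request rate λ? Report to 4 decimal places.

With a Gamma(shape α, rate β) prior, the Poisson likelihood is conjugate: the posterior is Gamma(α + ΣXᵢ, β + n).
After batch 1: Gamma(α+S, β+n) = Gamma(6.9+105, 1.7+13) = Gamma(111.9, 14.7).
After batch 2: Gamma(α+S, β+n) = Gamma(111.9+56, 14.7+7) = Gamma(167.9, 21.7).
Mode of Gamma(α,β) for α≥1 is (α−1)/β = 166.9/21.7 = 7.6912.

7.6912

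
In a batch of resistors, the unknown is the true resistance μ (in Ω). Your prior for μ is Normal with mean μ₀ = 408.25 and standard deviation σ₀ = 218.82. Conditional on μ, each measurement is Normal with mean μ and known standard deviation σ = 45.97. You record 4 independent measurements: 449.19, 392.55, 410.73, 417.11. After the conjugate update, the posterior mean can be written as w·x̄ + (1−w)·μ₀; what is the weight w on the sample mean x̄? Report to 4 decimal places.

For Normal data with known variance σ², a Normal(μ₀, σ₀²) prior on μ is conjugate. Posterior precision = 1/σ₀² + n/σ²; posterior mean is the precision-weighted average of μ₀ and x̄.
σ₀² = 218.82² = 47882.1924, σ² = 45.97² = 2113.2409. Prior precision 1/σ₀² = 1/47882.1924; data precision n/σ² = 4/2113.2409.
w = (n/σ²)/(1/σ₀² + n/σ²) = n·σ₀²/(σ² + n·σ₀²) = 4·47882.1924/(2113.2409 + 4·47882.1924) = 191528.7696/193642.0105 = 0.9891.

0.9891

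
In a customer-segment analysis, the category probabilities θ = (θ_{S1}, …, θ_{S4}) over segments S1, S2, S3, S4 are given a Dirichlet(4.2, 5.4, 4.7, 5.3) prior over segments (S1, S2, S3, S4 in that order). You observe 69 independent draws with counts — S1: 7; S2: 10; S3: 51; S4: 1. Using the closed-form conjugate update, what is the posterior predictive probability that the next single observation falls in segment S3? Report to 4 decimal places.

0.6287

The Dirichlet prior is conjugate to the Multinomial likelihood: each posterior αⱼ = prior αⱼ + observed count nⱼ.
Posterior concentration: (11.2, 15.4, 55.7, 6.3), total = 88.6.
P(next = S3 | data) = α_{S3}/Σα = 0.6287.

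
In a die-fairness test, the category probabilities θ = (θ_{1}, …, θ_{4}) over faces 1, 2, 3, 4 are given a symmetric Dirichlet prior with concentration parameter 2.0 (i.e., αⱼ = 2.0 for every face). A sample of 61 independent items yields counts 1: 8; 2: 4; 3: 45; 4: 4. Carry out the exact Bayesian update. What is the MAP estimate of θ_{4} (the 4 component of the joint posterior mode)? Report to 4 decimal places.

0.0769

The Dirichlet prior is conjugate to the Multinomial likelihood: each posterior αⱼ = prior αⱼ + observed count nⱼ.
Posterior concentration: (10.0, 6.0, 47.0, 6.0), total = 69.0.
Joint mode component: (α_{4}−1)/(Σα−K) = 5.0/65.0 = 0.0769.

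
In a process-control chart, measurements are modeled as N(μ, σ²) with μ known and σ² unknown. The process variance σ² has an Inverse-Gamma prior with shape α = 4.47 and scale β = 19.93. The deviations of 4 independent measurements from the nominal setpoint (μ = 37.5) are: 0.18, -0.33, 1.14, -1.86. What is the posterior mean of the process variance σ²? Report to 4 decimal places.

With known mean μ and an Inverse-Gamma(α, β) prior on σ², the Normal likelihood is conjugate: posterior is Inv-Gamma(α + n/2, β + Σ(xᵢ−μ)²/2).
Σ(xᵢ−μ)² = (0.18)² + (-0.33)² + (1.14)² + (-1.86)² = 4.9005.
Posterior: Inv-Gamma(4.47 + 4/2, 19.93 + 4.9005/2) = Inv-Gamma(6.47, 22.38025).
E[σ²|data] = β/(α−1) = 22.38025/5.47 = 4.0915.

4.0915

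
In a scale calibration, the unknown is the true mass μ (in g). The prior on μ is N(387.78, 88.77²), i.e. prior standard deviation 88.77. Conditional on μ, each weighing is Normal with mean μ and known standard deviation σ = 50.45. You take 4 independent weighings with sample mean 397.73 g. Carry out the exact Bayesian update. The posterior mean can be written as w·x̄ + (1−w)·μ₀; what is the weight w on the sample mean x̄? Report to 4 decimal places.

0.9253

For Normal data with known variance σ², a Normal(μ₀, σ₀²) prior on μ is conjugate. Posterior precision = 1/σ₀² + n/σ²; posterior mean is the precision-weighted average of μ₀ and x̄.
σ₀² = 88.77² = 7880.1129, σ² = 50.45² = 2545.2025. Prior precision 1/σ₀² = 1/7880.1129; data precision n/σ² = 4/2545.2025.
w = (n/σ²)/(1/σ₀² + n/σ²) = n·σ₀²/(σ² + n·σ₀²) = 4·7880.1129/(2545.2025 + 4·7880.1129) = 31520.4516/34065.6541 = 0.9253.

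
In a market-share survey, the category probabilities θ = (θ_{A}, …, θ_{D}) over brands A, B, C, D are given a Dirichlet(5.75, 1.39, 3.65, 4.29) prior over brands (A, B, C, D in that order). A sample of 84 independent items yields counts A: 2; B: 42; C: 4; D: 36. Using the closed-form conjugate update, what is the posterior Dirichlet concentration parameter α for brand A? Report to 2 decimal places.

7.75

The Dirichlet prior is conjugate to the Multinomial likelihood: each posterior αⱼ = prior αⱼ + observed count nⱼ.
Posterior concentration: (7.75, 43.39, 7.65, 40.29), total = 99.08.
α_{A} = 5.75 + 2 = 7.75.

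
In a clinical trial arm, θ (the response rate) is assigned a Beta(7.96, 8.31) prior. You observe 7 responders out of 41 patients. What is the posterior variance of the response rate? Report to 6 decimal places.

The Beta prior is conjugate to a Binomial/Bernoulli likelihood; the update adds successes to α and failures to β.
Posterior: Beta(α+k, β+n−k) = Beta(7.96+7, 8.31+34) = Beta(14.96, 42.31).
Var = αβ/((α+β)²(α+β+1)) = 14.96·42.31/(57.27²·58.27) = 0.003312.

0.003312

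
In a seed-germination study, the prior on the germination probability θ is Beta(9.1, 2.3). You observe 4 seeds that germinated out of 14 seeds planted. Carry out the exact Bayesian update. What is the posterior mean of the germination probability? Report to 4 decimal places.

The Beta prior is conjugate to a Binomial/Bernoulli likelihood; the update adds successes to α and failures to β.
Posterior: Beta(α+k, β+n−k) = Beta(9.1+4, 2.3+10) = Beta(13.1, 12.3).
Posterior mean = α/(α+β) = 13.1/25.4 = 0.5157.

0.5157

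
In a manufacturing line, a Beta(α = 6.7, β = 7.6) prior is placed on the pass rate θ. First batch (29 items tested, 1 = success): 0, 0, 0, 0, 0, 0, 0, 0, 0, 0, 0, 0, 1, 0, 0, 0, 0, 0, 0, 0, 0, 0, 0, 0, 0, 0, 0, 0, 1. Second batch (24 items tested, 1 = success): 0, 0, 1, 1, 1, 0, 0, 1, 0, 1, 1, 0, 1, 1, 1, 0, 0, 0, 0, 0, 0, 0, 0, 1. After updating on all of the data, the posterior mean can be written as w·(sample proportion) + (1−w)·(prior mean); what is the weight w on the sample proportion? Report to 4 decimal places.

0.7875

The Beta prior is conjugate to a Binomial/Bernoulli likelihood; the update adds successes to α and failures to β.
Total number of items tested: n = 29 + 24 = 53.
Posterior mean = (α₀+k)/(α₀+β₀+n) = [n/(α₀+β₀+n)]·(k/n) + [(α₀+β₀)/(α₀+β₀+n)]·α₀/(α₀+β₀), so only n and the prior enter the weight.
The weight on the data is w = n/(α₀+β₀+n) = 53/(6.7+7.6+53) = 53/67.3 = 0.7875.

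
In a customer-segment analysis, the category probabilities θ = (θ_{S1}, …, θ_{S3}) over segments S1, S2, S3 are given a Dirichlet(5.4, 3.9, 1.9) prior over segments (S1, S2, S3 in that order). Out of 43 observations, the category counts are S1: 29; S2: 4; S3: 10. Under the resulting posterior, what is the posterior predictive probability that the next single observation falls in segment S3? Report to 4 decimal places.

0.2196

The Dirichlet prior is conjugate to the Multinomial likelihood: each posterior αⱼ = prior αⱼ + observed count nⱼ.
Posterior concentration: (34.4, 7.9, 11.9), total = 54.2.
P(next = S3 | data) = α_{S3}/Σα = 0.2196.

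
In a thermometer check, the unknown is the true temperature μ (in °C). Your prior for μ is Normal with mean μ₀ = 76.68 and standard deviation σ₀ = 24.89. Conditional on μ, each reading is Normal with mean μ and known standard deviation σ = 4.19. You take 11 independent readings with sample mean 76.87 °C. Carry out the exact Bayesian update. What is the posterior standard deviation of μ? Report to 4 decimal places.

For Normal data with known variance σ², a Normal(μ₀, σ₀²) prior on μ is conjugate. Posterior precision = 1/σ₀² + n/σ²; posterior mean is the precision-weighted average of μ₀ and x̄.
σ₀² = 24.89² = 619.5121, σ² = 4.19² = 17.5561; σ² + n·σ₀² = 17.5561 + 11·619.5121 = 6832.1892.
Posterior precision = 1/σ₀² + n/σ² = 1/619.5121 + 11/17.5561 = (σ² + n·σ₀²)/(σ₀²σ²) = 6832.1892/(619.5121·17.5561); posterior variance σₙ² = σ₀²σ²/(σ² + n·σ₀²) = 619.5121·17.5561/6832.1892 = 1.591908.
Posterior SD = √σₙ² = √(619.5121·17.5561/6832.1892) = 1.2617.

1.2617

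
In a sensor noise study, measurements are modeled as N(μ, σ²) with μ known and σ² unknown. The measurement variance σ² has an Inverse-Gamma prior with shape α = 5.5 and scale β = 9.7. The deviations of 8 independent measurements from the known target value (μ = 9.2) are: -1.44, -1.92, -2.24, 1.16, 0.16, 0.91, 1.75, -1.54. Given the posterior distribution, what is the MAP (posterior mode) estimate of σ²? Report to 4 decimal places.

1.8005

With known mean μ and an Inverse-Gamma(α, β) prior on σ², the Normal likelihood is conjugate: posterior is Inv-Gamma(α + n/2, β + Σ(xᵢ−μ)²/2).
Σ(xᵢ−μ)² = (-1.44)² + (-1.92)² + (-2.24)² + (1.16)² + (0.16)² + (0.91)² + (1.75)² + (-1.54)² = 18.4110.
Posterior: Inv-Gamma(5.5 + 8/2, 9.7 + 18.4110/2) = Inv-Gamma(9.50, 18.90550).
Mode = β/(α+1) = 18.90550/10.50 = 1.8005.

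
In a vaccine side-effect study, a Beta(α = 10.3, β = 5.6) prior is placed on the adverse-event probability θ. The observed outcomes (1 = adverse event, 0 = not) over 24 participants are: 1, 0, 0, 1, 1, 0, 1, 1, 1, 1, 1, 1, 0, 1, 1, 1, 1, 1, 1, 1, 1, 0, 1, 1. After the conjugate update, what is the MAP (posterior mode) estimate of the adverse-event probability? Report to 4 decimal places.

The Beta prior is conjugate to a Binomial/Bernoulli likelihood; the update adds successes to α and failures to β.
Posterior: Beta(α+k, β+n−k) = Beta(10.3+19, 5.6+5) = Beta(29.3, 10.6).
Mode of Beta(a,b) for a,b>1 is (a−1)/(a+b−2) = 28.3/37.9 = 0.7467.

0.7467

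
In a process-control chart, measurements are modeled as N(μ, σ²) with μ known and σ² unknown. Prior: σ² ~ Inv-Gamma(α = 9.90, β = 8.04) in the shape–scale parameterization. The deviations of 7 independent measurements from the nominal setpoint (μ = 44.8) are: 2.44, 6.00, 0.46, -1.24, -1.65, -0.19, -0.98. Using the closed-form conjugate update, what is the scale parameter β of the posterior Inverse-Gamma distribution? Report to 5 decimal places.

31.75090

With known mean μ and an Inverse-Gamma(α, β) prior on σ², the Normal likelihood is conjugate: posterior is Inv-Gamma(α + n/2, β + Σ(xᵢ−μ)²/2).
Σ(xᵢ−μ)² = (2.44)² + (6.00)² + (0.46)² + (-1.24)² + (-1.65)² + (-0.19)² + (-0.98)² = 47.4218.
Posterior: Inv-Gamma(9.90 + 7/2, 8.04 + 47.4218/2) = Inv-Gamma(13.40, 31.75090).
Posterior β = 31.75090.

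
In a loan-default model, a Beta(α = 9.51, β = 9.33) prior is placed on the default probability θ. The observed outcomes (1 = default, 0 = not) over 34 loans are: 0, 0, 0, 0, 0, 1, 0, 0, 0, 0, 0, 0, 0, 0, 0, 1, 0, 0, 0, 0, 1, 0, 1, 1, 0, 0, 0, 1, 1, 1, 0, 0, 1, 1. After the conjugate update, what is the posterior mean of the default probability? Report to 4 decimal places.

The Beta prior is conjugate to a Binomial/Bernoulli likelihood; the update adds successes to α and failures to β.
Posterior: Beta(α+k, β+n−k) = Beta(9.51+10, 9.33+24) = Beta(19.51, 33.33).
Posterior mean = α/(α+β) = 19.51/52.84 = 0.3692.

0.3692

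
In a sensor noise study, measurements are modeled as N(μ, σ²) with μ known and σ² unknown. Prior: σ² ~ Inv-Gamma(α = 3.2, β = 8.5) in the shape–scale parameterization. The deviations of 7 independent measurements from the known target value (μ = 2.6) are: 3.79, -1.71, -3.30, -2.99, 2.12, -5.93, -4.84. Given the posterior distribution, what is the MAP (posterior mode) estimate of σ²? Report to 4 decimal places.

With known mean μ and an Inverse-Gamma(α, β) prior on σ², the Normal likelihood is conjugate: posterior is Inv-Gamma(α + n/2, β + Σ(xᵢ−μ)²/2).
Σ(xᵢ−μ)² = (3.79)² + (-1.71)² + (-3.30)² + (-2.99)² + (2.12)² + (-5.93)² + (-4.84)² = 100.2032.
Posterior: Inv-Gamma(3.2 + 7/2, 8.5 + 100.2032/2) = Inv-Gamma(6.70, 58.60160).
Mode = β/(α+1) = 58.60160/7.70 = 7.6106.

7.6106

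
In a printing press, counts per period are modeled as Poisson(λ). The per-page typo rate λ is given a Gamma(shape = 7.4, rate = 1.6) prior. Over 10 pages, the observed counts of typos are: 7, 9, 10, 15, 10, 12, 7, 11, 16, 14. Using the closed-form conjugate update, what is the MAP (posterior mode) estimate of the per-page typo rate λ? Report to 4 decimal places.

10.1207

With a Gamma(shape α, rate β) prior, the Poisson likelihood is conjugate: the posterior is Gamma(α + ΣXᵢ, β + n).
Sum of counts S = 111 over n = 10 pages.
Posterior: Gamma(α+S, β+n) = Gamma(7.4+111, 1.6+10) = Gamma(118.4, 11.6).
Mode of Gamma(α,β) for α≥1 is (α−1)/β = 117.4/11.6 = 10.1207.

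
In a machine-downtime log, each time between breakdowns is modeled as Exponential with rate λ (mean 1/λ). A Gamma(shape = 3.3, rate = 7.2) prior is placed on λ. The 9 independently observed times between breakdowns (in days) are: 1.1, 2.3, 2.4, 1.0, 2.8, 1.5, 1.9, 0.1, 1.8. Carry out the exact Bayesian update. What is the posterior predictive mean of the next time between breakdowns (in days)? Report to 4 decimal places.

With a Gamma(shape α, rate β) prior on the exponential rate λ, the posterior after n observations with total T = Σxᵢ is Gamma(α+n, β+T).
Sum of observations T = 14.9 days; n = 9.
Posterior: Gamma(3.3+9, 7.2+14.9) = Gamma(12.3, 22.1).
The predictive distribution for the next observation is Lomax; its mean is β/(α−1) = 22.1/11.3 = 1.9558.

1.9558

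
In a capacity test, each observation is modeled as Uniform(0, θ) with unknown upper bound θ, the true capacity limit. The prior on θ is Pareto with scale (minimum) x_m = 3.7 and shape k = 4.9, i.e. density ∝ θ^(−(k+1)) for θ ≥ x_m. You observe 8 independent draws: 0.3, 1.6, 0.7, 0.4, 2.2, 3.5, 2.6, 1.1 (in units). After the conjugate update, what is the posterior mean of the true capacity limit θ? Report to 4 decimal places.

4.0109

A Pareto(scale x_m, shape k) prior on the upper bound θ of Uniform(0, θ) is conjugate: posterior is Pareto(max(x_m, max xᵢ), k + n).
Sample maximum = 3.5; prior scale x_m = 3.7 → posterior scale = max = 3.7.
Posterior shape = 4.9 + 8 = 12.9.
E[θ|data] = k·x_m/(k−1) = 12.9·3.7/11.9 = 4.0109.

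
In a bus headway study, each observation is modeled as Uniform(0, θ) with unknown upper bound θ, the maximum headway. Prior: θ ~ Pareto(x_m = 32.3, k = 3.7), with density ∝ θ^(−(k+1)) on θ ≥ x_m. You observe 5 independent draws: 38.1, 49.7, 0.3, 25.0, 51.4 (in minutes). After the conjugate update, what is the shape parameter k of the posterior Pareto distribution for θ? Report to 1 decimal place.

8.7

A Pareto(scale x_m, shape k) prior on the upper bound θ of Uniform(0, θ) is conjugate: posterior is Pareto(max(x_m, max xᵢ), k + n).
Sample maximum = 51.4; prior scale x_m = 32.3 → posterior scale = max = 51.4.
Posterior shape = 3.7 + 5 = 8.7.
Posterior shape k = 8.7.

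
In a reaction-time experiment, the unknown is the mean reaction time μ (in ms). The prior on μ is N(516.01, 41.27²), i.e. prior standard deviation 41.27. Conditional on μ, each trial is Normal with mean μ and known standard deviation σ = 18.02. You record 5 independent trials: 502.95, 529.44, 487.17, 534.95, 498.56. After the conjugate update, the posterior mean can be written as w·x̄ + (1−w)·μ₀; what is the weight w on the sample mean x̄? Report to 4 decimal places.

For Normal data with known variance σ², a Normal(μ₀, σ₀²) prior on μ is conjugate. Posterior precision = 1/σ₀² + n/σ²; posterior mean is the precision-weighted average of μ₀ and x̄.
σ₀² = 41.27² = 1703.2129, σ² = 18.02² = 324.7204. Prior precision 1/σ₀² = 1/1703.2129; data precision n/σ² = 5/324.7204.
w = (n/σ²)/(1/σ₀² + n/σ²) = n·σ₀²/(σ² + n·σ₀²) = 5·1703.2129/(324.7204 + 5·1703.2129) = 8516.0645/8840.7849 = 0.9633.

0.9633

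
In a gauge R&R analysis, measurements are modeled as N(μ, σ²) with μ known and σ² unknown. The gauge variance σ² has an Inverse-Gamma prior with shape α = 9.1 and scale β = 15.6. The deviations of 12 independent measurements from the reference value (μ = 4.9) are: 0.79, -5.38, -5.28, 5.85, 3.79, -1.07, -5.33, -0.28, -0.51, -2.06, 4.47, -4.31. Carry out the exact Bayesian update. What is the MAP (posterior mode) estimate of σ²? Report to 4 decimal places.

With known mean μ and an Inverse-Gamma(α, β) prior on σ², the Normal likelihood is conjugate: posterior is Inv-Gamma(α + n/2, β + Σ(xᵢ−μ)²/2).
Σ(xᵢ−μ)² = (0.79)² + (-5.38)² + (-5.28)² + (5.85)² + (3.79)² + (-1.07)² + (-5.33)² + (-0.28)² + (-0.51)² + (-2.06)² + (4.47)² + (-4.31)² = 178.7264.
Posterior: Inv-Gamma(9.1 + 12/2, 15.6 + 178.7264/2) = Inv-Gamma(15.10, 104.96320).
Mode = β/(α+1) = 104.96320/16.10 = 6.5195.

6.5195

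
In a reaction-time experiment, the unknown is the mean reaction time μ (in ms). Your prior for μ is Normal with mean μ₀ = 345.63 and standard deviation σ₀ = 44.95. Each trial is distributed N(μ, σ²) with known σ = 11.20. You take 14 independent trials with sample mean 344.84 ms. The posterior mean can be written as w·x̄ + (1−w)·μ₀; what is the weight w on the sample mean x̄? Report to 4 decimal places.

For Normal data with known variance σ², a Normal(μ₀, σ₀²) prior on μ is conjugate. Posterior precision = 1/σ₀² + n/σ²; posterior mean is the precision-weighted average of μ₀ and x̄.
σ₀² = 44.95² = 2020.5025, σ² = 11.20² = 125.44. Prior precision 1/σ₀² = 1/2020.5025; data precision n/σ² = 14/125.44.
w = (n/σ²)/(1/σ₀² + n/σ²) = n·σ₀²/(σ² + n·σ₀²) = 14·2020.5025/(125.44 + 14·2020.5025) = 28287.035/28412.475 = 0.9956.

0.9956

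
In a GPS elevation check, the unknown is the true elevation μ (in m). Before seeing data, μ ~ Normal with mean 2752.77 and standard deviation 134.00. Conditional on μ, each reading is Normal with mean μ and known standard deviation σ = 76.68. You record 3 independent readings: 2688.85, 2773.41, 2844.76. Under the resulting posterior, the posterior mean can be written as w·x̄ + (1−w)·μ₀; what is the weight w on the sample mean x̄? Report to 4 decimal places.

For Normal data with known variance σ², a Normal(μ₀, σ₀²) prior on μ is conjugate. Posterior precision = 1/σ₀² + n/σ²; posterior mean is the precision-weighted average of μ₀ and x̄.
σ₀² = 134.00² = 17956, σ² = 76.68² = 5879.8224. Prior precision 1/σ₀² = 1/17956; data precision n/σ² = 3/5879.8224.
w = (n/σ²)/(1/σ₀² + n/σ²) = n·σ₀²/(σ² + n·σ₀²) = 3·17956/(5879.8224 + 3·17956) = 53868/59747.8224 = 0.9016.

0.9016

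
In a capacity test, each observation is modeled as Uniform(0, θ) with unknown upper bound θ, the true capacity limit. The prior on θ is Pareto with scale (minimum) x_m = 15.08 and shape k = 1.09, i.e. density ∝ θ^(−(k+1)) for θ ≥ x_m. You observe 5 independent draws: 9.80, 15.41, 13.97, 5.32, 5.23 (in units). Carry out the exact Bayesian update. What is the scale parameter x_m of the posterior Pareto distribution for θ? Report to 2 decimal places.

15.41

A Pareto(scale x_m, shape k) prior on the upper bound θ of Uniform(0, θ) is conjugate: posterior is Pareto(max(x_m, max xᵢ), k + n).
Sample maximum = 15.41; prior scale x_m = 15.08 → posterior scale = max = 15.41.
Posterior shape = 1.09 + 5 = 6.09.
Posterior scale x_m = 15.41.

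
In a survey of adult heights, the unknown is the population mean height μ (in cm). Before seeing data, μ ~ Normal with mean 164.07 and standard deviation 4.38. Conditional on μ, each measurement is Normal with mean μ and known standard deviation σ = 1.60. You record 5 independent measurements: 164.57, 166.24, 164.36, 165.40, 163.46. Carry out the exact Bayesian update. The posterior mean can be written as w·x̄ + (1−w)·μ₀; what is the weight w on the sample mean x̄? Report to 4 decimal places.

For Normal data with known variance σ², a Normal(μ₀, σ₀²) prior on μ is conjugate. Posterior precision = 1/σ₀² + n/σ²; posterior mean is the precision-weighted average of μ₀ and x̄.
σ₀² = 4.38² = 19.1844, σ² = 1.60² = 2.56. Prior precision 1/σ₀² = 1/19.1844; data precision n/σ² = 5/2.56.
w = (n/σ²)/(1/σ₀² + n/σ²) = n·σ₀²/(σ² + n·σ₀²) = 5·19.1844/(2.56 + 5·19.1844) = 95.922/98.482 = 0.9740.

0.9740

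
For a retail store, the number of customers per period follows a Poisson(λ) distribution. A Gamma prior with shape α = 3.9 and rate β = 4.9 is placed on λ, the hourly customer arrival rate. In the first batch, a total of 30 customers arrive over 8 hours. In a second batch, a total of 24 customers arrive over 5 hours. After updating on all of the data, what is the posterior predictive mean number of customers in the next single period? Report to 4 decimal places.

3.2346

With a Gamma(shape α, rate β) prior, the Poisson likelihood is conjugate: the posterior is Gamma(α + ΣXᵢ, β + n).
After batch 1: Gamma(α+S, β+n) = Gamma(3.9+30, 4.9+8) = Gamma(33.9, 12.9).
After batch 2: Gamma(α+S, β+n) = Gamma(33.9+24, 12.9+5) = Gamma(57.9, 17.9).
The predictive distribution for one future period is NegBinom with mean α/β = 3.2346.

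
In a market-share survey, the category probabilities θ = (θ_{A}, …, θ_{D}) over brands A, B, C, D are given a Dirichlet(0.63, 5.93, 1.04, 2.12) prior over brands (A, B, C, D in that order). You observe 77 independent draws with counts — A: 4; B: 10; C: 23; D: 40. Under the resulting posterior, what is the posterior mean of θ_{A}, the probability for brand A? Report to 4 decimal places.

The Dirichlet prior is conjugate to the Multinomial likelihood: each posterior αⱼ = prior αⱼ + observed count nⱼ.
Posterior concentration: (4.63, 15.93, 24.04, 42.12), total = 86.72.
E[θ_{A}|data] = α_{A}/Σα = 4.63/86.72 = 0.0534.

0.0534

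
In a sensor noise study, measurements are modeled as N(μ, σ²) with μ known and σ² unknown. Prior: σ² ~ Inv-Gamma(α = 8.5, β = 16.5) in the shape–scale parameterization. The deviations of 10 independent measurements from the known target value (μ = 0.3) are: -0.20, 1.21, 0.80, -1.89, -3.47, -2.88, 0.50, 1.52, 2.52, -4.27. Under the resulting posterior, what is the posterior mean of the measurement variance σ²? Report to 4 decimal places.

With known mean μ and an Inverse-Gamma(α, β) prior on σ², the Normal likelihood is conjugate: posterior is Inv-Gamma(α + n/2, β + Σ(xᵢ−μ)²/2).
Σ(xᵢ−μ)² = (-0.20)² + (1.21)² + (0.80)² + (-1.89)² + (-3.47)² + (-2.88)² + (0.50)² + (1.52)² + (2.52)² + (-4.27)² = 53.1952.
Posterior: Inv-Gamma(8.5 + 10/2, 16.5 + 53.1952/2) = Inv-Gamma(13.50, 43.09760).
E[σ²|data] = β/(α−1) = 43.09760/12.50 = 3.4478.

3.4478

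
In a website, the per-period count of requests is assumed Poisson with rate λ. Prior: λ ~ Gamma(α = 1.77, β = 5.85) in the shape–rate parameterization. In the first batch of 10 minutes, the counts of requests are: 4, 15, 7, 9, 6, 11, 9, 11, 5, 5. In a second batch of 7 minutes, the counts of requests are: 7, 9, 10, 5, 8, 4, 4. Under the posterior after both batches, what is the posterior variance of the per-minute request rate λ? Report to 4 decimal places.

With a Gamma(shape α, rate β) prior, the Poisson likelihood is conjugate: the posterior is Gamma(α + ΣXᵢ, β + n).
Batch 1: sum of counts S = 82 over n = 10 minutes.
After batch 1: Gamma(α+S, β+n) = Gamma(1.77+82, 5.85+10) = Gamma(83.77, 15.85).
Batch 2: sum of counts S = 47 over n = 7 minutes.
After batch 2: Gamma(α+S, β+n) = Gamma(83.77+47, 15.85+7) = Gamma(130.77, 22.85).
Var = α/β² = 130.77/22.85² = 0.2505.

0.2505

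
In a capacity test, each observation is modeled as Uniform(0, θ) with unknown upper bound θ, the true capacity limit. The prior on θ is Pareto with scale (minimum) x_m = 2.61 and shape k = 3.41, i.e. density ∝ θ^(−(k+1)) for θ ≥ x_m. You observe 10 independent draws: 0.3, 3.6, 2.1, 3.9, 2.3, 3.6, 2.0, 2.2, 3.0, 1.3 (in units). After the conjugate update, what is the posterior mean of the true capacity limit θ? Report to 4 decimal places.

A Pareto(scale x_m, shape k) prior on the upper bound θ of Uniform(0, θ) is conjugate: posterior is Pareto(max(x_m, max xᵢ), k + n).
Sample maximum = 3.9; prior scale x_m = 2.61 → posterior scale = max = 3.90.
Posterior shape = 3.41 + 10 = 13.41.
E[θ|data] = k·x_m/(k−1) = 13.41·3.90/12.41 = 4.2143.

4.2143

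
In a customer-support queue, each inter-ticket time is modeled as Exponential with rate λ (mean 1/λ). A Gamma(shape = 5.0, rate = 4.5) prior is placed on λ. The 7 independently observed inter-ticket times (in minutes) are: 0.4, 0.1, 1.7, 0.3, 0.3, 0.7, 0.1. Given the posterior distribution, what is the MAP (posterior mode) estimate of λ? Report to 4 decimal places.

1.3580

With a Gamma(shape α, rate β) prior on the exponential rate λ, the posterior after n observations with total T = Σxᵢ is Gamma(α+n, β+T).
Sum of observations T = 3.6 minutes; n = 7.
Posterior: Gamma(5.0+7, 4.5+3.6) = Gamma(12.0, 8.1).
Mode = (α−1)/β = 1.3580.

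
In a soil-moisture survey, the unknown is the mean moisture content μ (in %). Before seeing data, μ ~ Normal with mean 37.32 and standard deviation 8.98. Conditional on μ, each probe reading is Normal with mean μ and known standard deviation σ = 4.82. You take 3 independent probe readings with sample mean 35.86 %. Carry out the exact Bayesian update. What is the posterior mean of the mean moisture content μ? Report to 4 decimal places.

35.9879

For Normal data with known variance σ², a Normal(μ₀, σ₀²) prior on μ is conjugate. Posterior precision = 1/σ₀² + n/σ²; posterior mean is the precision-weighted average of μ₀ and x̄.
n·x̄ = 3·35.86 = 107.58.
σ₀² = 8.98² = 80.6404, σ² = 4.82² = 23.2324; σ² + n·σ₀² = 23.2324 + 3·80.6404 = 265.1536.
Posterior mean = (μ₀/σ₀² + n·x̄/σ²)/(1/σ₀² + n/σ²) = (σ²·μ₀ + σ₀²·n·x̄)/(σ² + n·σ₀²) = (23.2324·37.32 + 80.6404·107.58)/265.1536 = 9542.3274/265.1536 = 35.9879.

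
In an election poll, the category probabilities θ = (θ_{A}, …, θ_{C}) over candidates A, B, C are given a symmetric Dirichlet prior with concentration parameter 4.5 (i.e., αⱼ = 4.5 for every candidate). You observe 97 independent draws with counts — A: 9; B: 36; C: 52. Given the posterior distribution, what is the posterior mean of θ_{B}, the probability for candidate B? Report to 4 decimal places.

The Dirichlet prior is conjugate to the Multinomial likelihood: each posterior αⱼ = prior αⱼ + observed count nⱼ.
Posterior concentration: (13.5, 40.5, 56.5), total = 110.5.
E[θ_{B}|data] = α_{B}/Σα = 40.5/110.5 = 0.3665.

0.3665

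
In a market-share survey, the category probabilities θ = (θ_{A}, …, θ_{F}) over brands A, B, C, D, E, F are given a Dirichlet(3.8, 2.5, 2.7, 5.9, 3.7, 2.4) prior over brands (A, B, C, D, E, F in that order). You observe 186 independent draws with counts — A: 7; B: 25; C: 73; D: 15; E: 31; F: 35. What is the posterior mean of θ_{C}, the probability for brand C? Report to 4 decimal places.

0.3657

The Dirichlet prior is conjugate to the Multinomial likelihood: each posterior αⱼ = prior αⱼ + observed count nⱼ.
Posterior concentration: (10.8, 27.5, 75.7, 20.9, 34.7, 37.4), total = 207.0.
E[θ_{C}|data] = α_{C}/Σα = 75.7/207.0 = 0.3657.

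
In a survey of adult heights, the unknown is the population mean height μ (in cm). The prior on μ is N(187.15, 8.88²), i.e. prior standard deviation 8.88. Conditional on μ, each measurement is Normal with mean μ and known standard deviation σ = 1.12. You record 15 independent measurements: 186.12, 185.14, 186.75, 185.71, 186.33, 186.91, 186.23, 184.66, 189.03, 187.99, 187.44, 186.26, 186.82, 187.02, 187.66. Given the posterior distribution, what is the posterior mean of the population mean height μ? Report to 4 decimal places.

186.6718

For Normal data with known variance σ², a Normal(μ₀, σ₀²) prior on μ is conjugate. Posterior precision = 1/σ₀² + n/σ²; posterior mean is the precision-weighted average of μ₀ and x̄.
Σxᵢ = 186.12 + 185.14 + 186.75 + 185.71 + 186.33 + 186.91 + 186.23 + 184.66 + 189.03 + 187.99 + 187.44 + 186.26 + 186.82 + 187.02 + 187.66 = 2800.07, so n·x̄ = 2800.07.
σ₀² = 8.88² = 78.8544, σ² = 1.12² = 1.2544; σ² + n·σ₀² = 1.2544 + 15·78.8544 = 1184.0704.
Posterior mean = (μ₀/σ₀² + n·x̄/σ²)/(1/σ₀² + n/σ²) = (σ²·μ₀ + σ₀²·n·x̄)/(σ² + n·σ₀²) = (1.2544·187.15 + 78.8544·2800.07)/1184.0704 = 221032.600768/1184.0704 = 186.6718.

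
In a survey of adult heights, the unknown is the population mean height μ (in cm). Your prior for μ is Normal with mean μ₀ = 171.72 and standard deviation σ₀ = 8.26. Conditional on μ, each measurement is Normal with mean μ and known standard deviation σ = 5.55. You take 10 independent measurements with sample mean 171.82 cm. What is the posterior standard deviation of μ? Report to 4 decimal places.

For Normal data with known variance σ², a Normal(μ₀, σ₀²) prior on μ is conjugate. Posterior precision = 1/σ₀² + n/σ²; posterior mean is the precision-weighted average of μ₀ and x̄.
σ₀² = 8.26² = 68.2276, σ² = 5.55² = 30.8025; σ² + n·σ₀² = 30.8025 + 10·68.2276 = 713.0785.
Posterior precision = 1/σ₀² + n/σ² = 1/68.2276 + 10/30.8025 = (σ² + n·σ₀²)/(σ₀²σ²) = 713.0785/(68.2276·30.8025); posterior variance σₙ² = σ₀²σ²/(σ² + n·σ₀²) = 68.2276·30.8025/713.0785 = 2.947194.
Posterior SD = √σₙ² = √(68.2276·30.8025/713.0785) = 1.7167.

1.7167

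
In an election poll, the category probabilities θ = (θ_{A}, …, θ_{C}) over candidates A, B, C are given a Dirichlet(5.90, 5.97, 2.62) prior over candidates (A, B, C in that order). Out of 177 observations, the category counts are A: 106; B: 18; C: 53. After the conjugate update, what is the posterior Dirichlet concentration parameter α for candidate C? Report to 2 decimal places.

The Dirichlet prior is conjugate to the Multinomial likelihood: each posterior αⱼ = prior αⱼ + observed count nⱼ.
Posterior concentration: (111.90, 23.97, 55.62), total = 191.49.
α_{C} = 2.62 + 53 = 55.62.

55.62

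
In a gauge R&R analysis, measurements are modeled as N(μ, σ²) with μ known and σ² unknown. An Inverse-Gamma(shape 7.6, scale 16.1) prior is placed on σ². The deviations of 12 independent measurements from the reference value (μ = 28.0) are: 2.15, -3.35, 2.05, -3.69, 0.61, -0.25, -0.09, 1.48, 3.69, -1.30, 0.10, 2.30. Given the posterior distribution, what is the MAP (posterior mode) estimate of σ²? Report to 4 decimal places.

3.0515

With known mean μ and an Inverse-Gamma(α, β) prior on σ², the Normal likelihood is conjugate: posterior is Inv-Gamma(α + n/2, β + Σ(xᵢ−μ)²/2).
Σ(xᵢ−μ)² = (2.15)² + (-3.35)² + (2.05)² + (-3.69)² + (0.61)² + (-0.25)² + (-0.09)² + (1.48)² + (3.69)² + (-1.30)² + (0.10)² + (2.30)² = 56.9028.
Posterior: Inv-Gamma(7.6 + 12/2, 16.1 + 56.9028/2) = Inv-Gamma(13.60, 44.55140).
Mode = β/(α+1) = 44.55140/14.60 = 3.0515.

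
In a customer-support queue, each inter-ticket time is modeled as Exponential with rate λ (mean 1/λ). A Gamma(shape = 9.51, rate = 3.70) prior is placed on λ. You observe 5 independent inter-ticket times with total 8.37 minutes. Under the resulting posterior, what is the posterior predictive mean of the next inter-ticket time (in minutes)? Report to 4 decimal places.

0.8934

With a Gamma(shape α, rate β) prior on the exponential rate λ, the posterior after n observations with total T = Σxᵢ is Gamma(α+n, β+T).
Posterior: Gamma(9.51+5, 3.70+8.37) = Gamma(14.51, 12.07).
The predictive distribution for the next observation is Lomax; its mean is β/(α−1) = 12.07/13.51 = 0.8934.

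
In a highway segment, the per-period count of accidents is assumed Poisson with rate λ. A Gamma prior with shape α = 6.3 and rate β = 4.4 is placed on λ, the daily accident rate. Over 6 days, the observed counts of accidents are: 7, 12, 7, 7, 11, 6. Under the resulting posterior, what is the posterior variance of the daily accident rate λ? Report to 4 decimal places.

With a Gamma(shape α, rate β) prior, the Poisson likelihood is conjugate: the posterior is Gamma(α + ΣXᵢ, β + n).
Sum of counts S = 50 over n = 6 days.
Posterior: Gamma(α+S, β+n) = Gamma(6.3+50, 4.4+6) = Gamma(56.3, 10.4).
Var = α/β² = 56.3/10.4² = 0.5205.

0.5205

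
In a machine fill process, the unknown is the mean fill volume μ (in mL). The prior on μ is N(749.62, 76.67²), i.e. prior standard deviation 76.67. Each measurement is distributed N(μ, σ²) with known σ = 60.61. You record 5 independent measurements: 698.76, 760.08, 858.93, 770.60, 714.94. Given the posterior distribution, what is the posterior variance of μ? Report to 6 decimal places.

653.086565

For Normal data with known variance σ², a Normal(μ₀, σ₀²) prior on μ is conjugate. Posterior precision = 1/σ₀² + n/σ²; posterior mean is the precision-weighted average of μ₀ and x̄.
σ₀² = 76.67² = 5878.2889, σ² = 60.61² = 3673.5721; σ² + n·σ₀² = 3673.5721 + 5·5878.2889 = 33065.0166.
Posterior precision = 1/σ₀² + n/σ² = 1/5878.2889 + 5/3673.5721 = (σ² + n·σ₀²)/(σ₀²σ²) = 33065.0166/(5878.2889·3673.5721); posterior variance σₙ² = σ₀²σ²/(σ² + n·σ₀²) = 5878.2889·3673.5721/33065.0166 = 653.086565.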